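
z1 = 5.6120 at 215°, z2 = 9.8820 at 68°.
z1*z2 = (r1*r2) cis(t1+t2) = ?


r = 5.6120 * 9.8820 = 55.4578
theta = 215° + 68° = 283° = 283° (mod 360)

55.4578 cis(283°)


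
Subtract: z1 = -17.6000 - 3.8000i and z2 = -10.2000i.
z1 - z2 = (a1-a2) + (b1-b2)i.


Real: -17.6 - 0 = -17.6
Imag: -3.8 + 10.2 = 6.4

-17.6000 + 6.4000i


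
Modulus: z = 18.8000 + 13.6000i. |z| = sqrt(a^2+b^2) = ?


|z| = sqrt(18.8^2 + 13.6^2) = sqrt(353.44 + 184.96) = sqrt(538.4) = 23.2034

|z| = 23.2034


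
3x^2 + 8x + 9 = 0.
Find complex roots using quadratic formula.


disc = 8^2 - 4*3*9 = 64 - 108 = -44
sqrt(|disc|) = sqrt(44) = 6.6332
Real part = -8/(2*3) = -1.3333
Imag part = 6.6332/(2*3) = 1.1055

-1.3333 ± 1.1055i


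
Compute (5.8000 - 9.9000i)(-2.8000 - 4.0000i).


Real = 5.8*(-2.8) - (-9.9)*(-4) = -16.24 - 39.6 = -55.84
Imag = 5.8*(-4) - (2.8)*(-9.9) = -23.2 + 27.72 = 4.52

-55.8400 + 4.5200i


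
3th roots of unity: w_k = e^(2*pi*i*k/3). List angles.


The 3th roots of unity are cis(360k/3°) for k=0..2
Angle step = 360/3 = 120°
Primitive root: cis(120°)
Primitive root = -0.5000 + 0.8660i

3 roots at angles: 0°, 120°, 240°


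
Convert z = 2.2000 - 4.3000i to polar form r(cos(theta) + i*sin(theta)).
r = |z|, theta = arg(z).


r = sqrt(4.84+18.49) = sqrt(23.33) = 4.8301
theta = atan2(-4.3, 2.2) = -62.9044 degrees

r = 4.8301, theta = -62.9044 degrees


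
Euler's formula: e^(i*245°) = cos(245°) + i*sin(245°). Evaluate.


cos(245°) = -0.4226
sin(245°) = -0.9063

e^(i*245°) = -0.4226 - 0.9063i


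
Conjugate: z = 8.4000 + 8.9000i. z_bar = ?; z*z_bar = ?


z_bar = 8.4000 - 8.9000i
z*z_bar = 8.4^2 + 8.9^2 = 70.56 + 79.21 = 149.77

z_bar = 8.4000 - 8.9000i, z*z_bar = 149.77


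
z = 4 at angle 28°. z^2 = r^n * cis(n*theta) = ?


r^2 = 4^2 = 16
n*theta = 2*28° = 56° = 56° (mod 360)
a = 16*cos(56°) = 8.9471
b = 16*sin(56°) = 13.2646

16 cis(56°) = 8.9471 + 13.2646i


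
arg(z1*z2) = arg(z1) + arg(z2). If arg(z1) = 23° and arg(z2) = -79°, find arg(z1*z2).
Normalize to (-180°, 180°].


arg(z1*z2) = 23° - 79° = -56°
Normalized to (-180°, 180°]: -56°

-56°


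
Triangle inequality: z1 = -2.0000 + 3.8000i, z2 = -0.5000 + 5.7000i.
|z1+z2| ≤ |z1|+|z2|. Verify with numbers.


|z1| = sqrt((-2)^2 + 3.8^2) = sqrt(18.44) = 4.2942
|z2| = sqrt((-0.5)^2 + 5.7^2) = sqrt(32.74) = 5.7219
z1+z2 = -2.5000 + 9.5000i
|z1+z2| = sqrt(96.5) = 9.8234
|z1|+|z2| = 4.2942 + 5.7219 = 10.0161

|z1+z2| = 9.8234 ≤ |z1|+|z2| = 10.0161 (verified)


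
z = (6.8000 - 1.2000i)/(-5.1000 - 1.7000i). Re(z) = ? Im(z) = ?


Multiply by conjugate: (6.8000 - 1.2000i)(-5.1000 + 1.7000i) / ((-5.1)^2 + (-1.7)^2)
Numerator real = 6.8*(-5.1) - (1.2)*(-1.7) = -32.64
Numerator imag = -1.2*(-5.1) - 6.8*(-1.7) = 17.68
Denominator = 28.9
Re(z) = -32.64/28.9 = -1.1294
Im(z) = 17.68/28.9 = 0.6118

Re(z) = -1.1294, Im(z) = 0.6118


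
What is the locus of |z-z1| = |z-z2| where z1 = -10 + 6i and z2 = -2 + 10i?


Equal distances means the locus is the perpendicular bisector of z1 and z2.
Midpoint = ((-10+(-2))/2, (6+10)/2) = (-6.0000, 8.0000)

Perpendicular bisector through (-6.0000, 8.0000)


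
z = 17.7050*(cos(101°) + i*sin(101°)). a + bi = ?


a = 17.7050*cos(101°) = 17.7050*(-0.19081) = -3.3783
b = 17.7050*sin(101°) = 17.7050*0.981627 = 17.3797

-3.3783 + 17.3797i


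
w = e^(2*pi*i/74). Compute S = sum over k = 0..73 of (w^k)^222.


The roots are w_k = w^k with w = e^(2*pi*i/74), and (w^k)^222 = (w^222)^k.
So S = 1 + u + u^2 + ... + u^(73) with u = w^222.
222 = 3*74 + 0, so 222 is a multiple of 74 and u = (w^74)^3 = 1.
Every one of the 74 terms equals 1: S = 74

S = 74


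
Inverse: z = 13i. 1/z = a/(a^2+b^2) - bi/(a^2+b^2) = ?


|z|^2 = 0+169 = 169
1/z = (0 - 13i)/169

1/z = 0 - 0.0769i


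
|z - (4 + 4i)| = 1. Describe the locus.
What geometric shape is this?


|z - z0| = r is a circle with center z0 and radius r.
Center = (4, 4), radius = 1

Circle with center (4, 4) and radius 1


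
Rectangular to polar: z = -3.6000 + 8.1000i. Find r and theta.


r = sqrt(12.96+65.61) = sqrt(78.57) = 8.8640
theta = atan2(8.1, -3.6) = 113.9625 degrees

r = 8.8640, theta = 113.9625 degrees


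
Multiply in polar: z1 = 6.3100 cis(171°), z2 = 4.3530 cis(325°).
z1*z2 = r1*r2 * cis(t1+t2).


r = 6.3100 * 4.3530 = 27.4674
theta = 171° + 325° = 496° = 136° (mod 360)

27.4674 cis(136°)


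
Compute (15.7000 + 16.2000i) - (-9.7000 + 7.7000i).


Real: 15.7 + 9.7 = 25.4
Imag: 16.2 - 7.7 = 8.5

25.4000 + 8.5000i


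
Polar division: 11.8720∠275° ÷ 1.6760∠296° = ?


r = 11.8720 / 1.6760 = 7.0835
theta = 275° - 296° = -21° = 339° (mod 360)

7.0835 cis(339°)


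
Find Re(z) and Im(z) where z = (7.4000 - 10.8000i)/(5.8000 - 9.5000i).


Multiply by conjugate: (7.4000 - 10.8000i)(5.8000 + 9.5000i) / (5.8^2 + (-9.5)^2)
Numerator real = 7.4*5.8 - (10.8)*(-9.5) = 145.52
Numerator imag = -10.8*5.8 - 7.4*(-9.5) = 7.66
Denominator = 123.89
Re(z) = 145.52/123.89 = 1.1746
Im(z) = 7.66/123.89 = 0.0618

Re(z) = 1.1746, Im(z) = 0.0618


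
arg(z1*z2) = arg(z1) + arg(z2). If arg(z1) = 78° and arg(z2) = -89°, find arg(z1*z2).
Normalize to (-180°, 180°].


arg(z1*z2) = 78° - 89° = -11°
Normalized to (-180°, 180°]: -11°

-11°


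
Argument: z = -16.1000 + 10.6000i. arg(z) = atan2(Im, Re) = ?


Re = -16.1, Im = 10.6
arg = atan2(10.6, -16.1) = 146.6397 degrees

arg(z) = 146.6397 degrees


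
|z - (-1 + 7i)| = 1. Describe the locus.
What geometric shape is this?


|z - z0| = r is a circle with center z0 and radius r.
Center = (-1, 7), radius = 1

Circle with center (-1, 7) and radius 1


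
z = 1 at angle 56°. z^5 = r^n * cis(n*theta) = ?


r^5 = 1^5 = 1
n*theta = 5*56° = 280° = 280° (mod 360)
a = 1*cos(280°) = 0.1736
b = 1*sin(280°) = -0.9848

1 cis(280°) = 0.1736 - 0.9848i


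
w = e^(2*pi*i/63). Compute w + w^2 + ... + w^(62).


With w = e^(2*pi*i/63), all 63 of the 63th roots of unity w^0 = 1, w, ..., w^(62) sum to 0: 1 + w + ... + w^(62) = (1 - w^63)/(1 - w) = 0 since w^63 = 1, w ≠ 1.
Removing the root 1: w + w^2 + ... + w^(62) = 0 - 1 = -1

Sum = -1


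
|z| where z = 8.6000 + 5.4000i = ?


|z| = sqrt(8.6^2 + 5.4^2) = sqrt(73.96 + 29.16) = sqrt(103.12) = 10.1548

|z| = 10.1548


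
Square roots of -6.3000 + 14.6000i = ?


|z| = sqrt(39.69+213.16) = 15.9013
sqrt((|z|+a)/2) = sqrt((15.9013+(-6.3))/2) = sqrt(4.8006) = 2.1910
sqrt((|z|-a)/2) = sqrt((15.9013-(-6.3))/2) = sqrt(11.1006) = 3.3318

±(2.1910 + 3.3318i) i.e. 2.1910 + 3.3318i and -2.1910 - 3.3318i


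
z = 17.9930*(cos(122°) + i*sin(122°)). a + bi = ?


a = 17.9930*cos(122°) = 17.9930*(-0.529919) = -9.5348
b = 17.9930*sin(122°) = 17.9930*0.848048 = 15.2589

-9.5348 + 15.2589i


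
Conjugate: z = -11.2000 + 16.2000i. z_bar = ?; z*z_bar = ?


z_bar = -11.2000 - 16.2000i
z*z_bar = (-11.2)^2 + 16.2^2 = 125.44 + 262.44 = 387.88

z_bar = -11.2000 - 16.2000i, z*z_bar = 387.88


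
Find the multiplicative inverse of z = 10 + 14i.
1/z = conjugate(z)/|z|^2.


|z|^2 = 100+196 = 296
1/z = (10 - 14i)/296

1/z = 0.0338 - 0.0473i


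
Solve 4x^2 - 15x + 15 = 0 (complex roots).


disc = (-15)^2 - 4*4*15 = 225 - 240 = -15
sqrt(|disc|) = sqrt(15) = 3.8730
Real part = 15/(2*4) = 1.8750
Imag part = 3.8730/(2*4) = 0.4841

1.8750 ± 0.4841i


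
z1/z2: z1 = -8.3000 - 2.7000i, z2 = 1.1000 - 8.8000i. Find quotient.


Conjugate of z2 = 1.1000 + 8.8000i
Numerator: (-8.3000 - 2.7000i)(1.1000 + 8.8000i) = 14.6300 - 76.0100i
Denominator: 1.1^2 + (-8.8)^2 = 78.65
Result = (14.6300 - 76.0100i)/78.65

0.1860 - 0.9664i


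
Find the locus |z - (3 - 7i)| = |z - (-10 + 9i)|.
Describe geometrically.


Equal distances means the locus is the perpendicular bisector of z1 and z2.
Midpoint = ((3+(-10))/2, (-7+9)/2) = (-3.5000, 1.0000)

Perpendicular bisector through (-3.5000, 1.0000)


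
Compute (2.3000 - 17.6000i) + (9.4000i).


Real: 2.3 + 0 = 2.3
Imag: -17.6 + 9.4 = -8.2

2.3000 - 8.2000i


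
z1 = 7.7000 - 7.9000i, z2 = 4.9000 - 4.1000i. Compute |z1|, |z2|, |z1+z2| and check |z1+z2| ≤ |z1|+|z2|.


|z1| = sqrt(7.7^2 + (-7.9)^2) = sqrt(121.7) = 11.0318
|z2| = sqrt(4.9^2 + (-4.1)^2) = sqrt(40.82) = 6.3891
z1+z2 = 12.6000 - 12.0000i
|z1+z2| = sqrt(302.76) = 17.4000
|z1|+|z2| = 11.0318 + 6.3891 = 17.4209

|z1+z2| = 17.4000 ≤ |z1|+|z2| = 17.4209 (verified)


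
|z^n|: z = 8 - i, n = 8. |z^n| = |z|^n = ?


|z| = sqrt(64+1) = sqrt(65) = 8.0623
|z^8| = |z|^8 = (sqrt(65))^8 = 65^4 = 17850625

|z^8| = 17850625


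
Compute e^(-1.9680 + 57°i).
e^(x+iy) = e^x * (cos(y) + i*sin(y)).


e^-1.9680 = 0.1397
cos(57°) = 0.5446
sin(57°) = 0.8387
Real = 0.1397*0.5446 = 0.0761
Imag = 0.1397*0.8387 = 0.1172

0.0761 + 0.1172i


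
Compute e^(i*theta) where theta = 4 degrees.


cos(4°) = 0.9976
sin(4°) = 0.0698

e^(i*4°) = 0.9976 + 0.0698i


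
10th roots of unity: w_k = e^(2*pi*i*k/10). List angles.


The 10th roots of unity are cis(360k/10°) for k=0..9
Angle step = 360/10 = 36°
Primitive root: cis(36°)
Primitive root = 0.8090 + 0.5878i

10 roots at angles: 0°, 36°, 72°, 108°, 144°, 180°, 216°, 252°, 288°, 324°


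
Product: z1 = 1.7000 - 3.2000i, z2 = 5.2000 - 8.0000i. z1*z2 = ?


Real = 1.7*5.2 - (-3.2)*(-8) = 8.84 - 25.6 = -16.76
Imag = 1.7*(-8) + 5.2*(-3.2) = -13.6 - (16.64) = -30.24

-16.7600 - 30.2400i


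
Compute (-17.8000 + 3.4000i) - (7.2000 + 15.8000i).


Real: -17.8 - 7.2 = -25
Imag: 3.4 - 15.8 = -12.4

-25.0000 - 12.4000i


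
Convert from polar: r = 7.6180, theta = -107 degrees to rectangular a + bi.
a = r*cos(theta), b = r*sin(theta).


a = 7.6180*cos(-107°) = 7.6180*(-0.29237) = -2.2273
b = 7.6180*sin(-107°) = 7.6180*(-0.9563) = -7.2851

-2.2273 - 7.2851i


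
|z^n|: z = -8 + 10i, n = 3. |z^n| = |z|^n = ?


|z| = sqrt(64+100) = sqrt(164) = 12.8062
|z^3| = |z|^3 = (sqrt(164))^3 = 164*sqrt(164)

|z^3| = 164*sqrt(164) ≈ 2100.2247


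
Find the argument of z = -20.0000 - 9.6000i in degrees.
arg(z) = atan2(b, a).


Re = -20, Im = -9.6
arg = atan2(-9.6, -20) = -154.3590 degrees

arg(z) = -154.3590 degrees


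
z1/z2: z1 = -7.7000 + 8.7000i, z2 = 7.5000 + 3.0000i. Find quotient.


Conjugate of z2 = 7.5000 - 3.0000i
Numerator: (-7.7000 + 8.7000i)(7.5000 - 3.0000i) = -31.6500 + 88.3500i
Denominator: 7.5^2 + 3^2 = 65.25
Result = (-31.6500 + 88.3500i)/65.25

-0.4851 + 1.3540i


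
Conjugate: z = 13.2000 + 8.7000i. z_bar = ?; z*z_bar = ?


z_bar = 13.2000 - 8.7000i
z*z_bar = 13.2^2 + 8.7^2 = 174.24 + 75.69 = 249.93

z_bar = 13.2000 - 8.7000i, z*z_bar = 249.93


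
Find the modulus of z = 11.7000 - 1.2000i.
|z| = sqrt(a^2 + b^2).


|z| = sqrt(11.7^2 + (-1.2)^2) = sqrt(136.89 + 1.44) = sqrt(138.33) = 11.7614

|z| = 11.7614


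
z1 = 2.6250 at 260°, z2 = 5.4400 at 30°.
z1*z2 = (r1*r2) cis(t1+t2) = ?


r = 2.6250 * 5.4400 = 14.2800
theta = 260° + 30° = 290° = 290° (mod 360)

14.2800 cis(290°)


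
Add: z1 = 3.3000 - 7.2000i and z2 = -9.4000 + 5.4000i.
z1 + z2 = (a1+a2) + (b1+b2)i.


Real: 3.3 - 9.4 = -6.1
Imag: -7.2 + 5.4 = -1.8

-6.1000 - 1.8000i


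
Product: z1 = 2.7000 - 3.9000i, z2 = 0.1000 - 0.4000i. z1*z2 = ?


Real = 2.7*0.1 - (-3.9)*(-0.4) = 0.27 - 1.56 = -1.29
Imag = 2.7*(-0.4) + 0.1*(-3.9) = -1.08 - (0.39) = -1.47

-1.2900 - 1.4700i


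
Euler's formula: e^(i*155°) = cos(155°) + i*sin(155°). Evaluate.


cos(155°) = -0.9063
sin(155°) = 0.4226

e^(i*155°) = -0.9063 + 0.4226i


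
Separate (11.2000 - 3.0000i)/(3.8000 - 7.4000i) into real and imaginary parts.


Multiply by conjugate: (11.2000 - 3.0000i)(3.8000 + 7.4000i) / (3.8^2 + (-7.4)^2)
Numerator real = 11.2*3.8 - (3)*(-7.4) = 64.76
Numerator imag = -3*3.8 - 11.2*(-7.4) = 71.48
Denominator = 69.2
Re(z) = 64.76/69.2 = 0.9358
Im(z) = 71.48/69.2 = 1.0329

Re(z) = 0.9358, Im(z) = 1.0329


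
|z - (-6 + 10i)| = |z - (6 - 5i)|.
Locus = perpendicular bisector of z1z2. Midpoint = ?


Equal distances means the locus is the perpendicular bisector of z1 and z2.
Midpoint = ((-6+6)/2, (10+(-5))/2) = (0, 2.5000)

Perpendicular bisector through (0, 2.5000)


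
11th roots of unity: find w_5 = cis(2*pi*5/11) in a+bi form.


Angle = 360*5/11 = 163.6364°
a = cos(163.6364°) = -0.9595
b = sin(163.6364°) = 0.2817

-0.9595 + 0.2817i


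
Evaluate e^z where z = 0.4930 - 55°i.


e^0.4930 = 1.6372
cos(-55°) = 0.5736
sin(-55°) = -0.81915
Real = 1.6372*0.5736 = 0.9391
Imag = 1.6372*(-0.81915) = -1.3411

0.9391 - 1.3411i


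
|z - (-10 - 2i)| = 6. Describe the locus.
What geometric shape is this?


|z - z0| = r is a circle with center z0 and radius r.
Center = (-10, -2), radius = 6

Circle with center (-10, -2) and radius 6


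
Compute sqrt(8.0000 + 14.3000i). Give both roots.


|z| = sqrt(64+204.49) = 16.3857
sqrt((|z|+a)/2) = sqrt((16.3857+8)/2) = sqrt(12.1928) = 3.4918
sqrt((|z|-a)/2) = sqrt((16.3857-8)/2) = sqrt(4.1928) = 2.0476

±(3.4918 + 2.0476i) i.e. 3.4918 + 2.0476i and -3.4918 - 2.0476i


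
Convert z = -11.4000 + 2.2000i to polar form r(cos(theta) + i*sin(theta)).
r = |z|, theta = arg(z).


r = sqrt(129.96+4.84) = sqrt(134.8) = 11.6103
theta = atan2(2.2, -11.4) = 169.0772 degrees

r = 11.6103, theta = 169.0772 degrees


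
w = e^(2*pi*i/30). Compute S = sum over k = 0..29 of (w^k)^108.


The roots are w_k = w^k with w = e^(2*pi*i/30), and (w^k)^108 = (w^108)^k.
So S = 1 + u + u^2 + ... + u^(29) with u = w^108.
108 = 3*30 + 18, so 108 is not a multiple of 30: u = (w^30)^3 * w^18 = w^18 ≠ 1 (w is a primitive 30th root), while u^30 = (w^30)^108 = 1.
Geometric series: S = (1 - u^30)/(1 - u) = (1 - 1)/(1 - u) = 0

S = 0


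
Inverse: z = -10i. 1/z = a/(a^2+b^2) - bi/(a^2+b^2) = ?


|z|^2 = 0+100 = 100
1/z = (0 + 10i)/100

1/z = 0 + 0.1000i


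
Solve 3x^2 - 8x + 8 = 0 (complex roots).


disc = (-8)^2 - 4*3*8 = 64 - 96 = -32
sqrt(|disc|) = sqrt(32) = 5.6569
Real part = 8/(2*3) = 1.3333
Imag part = 5.6569/(2*3) = 0.9428

1.3333 ± 0.9428i


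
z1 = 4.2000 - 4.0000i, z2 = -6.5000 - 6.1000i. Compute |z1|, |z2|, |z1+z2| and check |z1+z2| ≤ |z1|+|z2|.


|z1| = sqrt(4.2^2 + (-4)^2) = sqrt(33.64) = 5.8000
|z2| = sqrt((-6.5)^2 + (-6.1)^2) = sqrt(79.46) = 8.9140
z1+z2 = -2.3000 - 10.1000i
|z1+z2| = sqrt(107.3) = 10.3586
|z1|+|z2| = 5.8000 + 8.9140 = 14.7140

|z1+z2| = 10.3586 ≤ |z1|+|z2| = 14.7140 (verified)


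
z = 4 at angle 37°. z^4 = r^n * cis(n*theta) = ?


r^4 = 4^4 = 256
n*theta = 4*37° = 148° = 148° (mod 360)
a = 256*cos(148°) = -217.1003
b = 256*sin(148°) = 135.6593

256 cis(148°) = -217.1003 + 135.6593i


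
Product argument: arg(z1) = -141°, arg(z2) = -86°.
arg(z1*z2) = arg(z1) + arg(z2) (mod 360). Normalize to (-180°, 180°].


arg(z1*z2) = -141° - 86° = -227°
Normalized to (-180°, 180°]: 133°

133°


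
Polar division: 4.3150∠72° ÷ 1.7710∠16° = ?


r = 4.3150 / 1.7710 = 2.4365
theta = 72° - 16° = 56° = 56° (mod 360)

2.4365 cis(56°)


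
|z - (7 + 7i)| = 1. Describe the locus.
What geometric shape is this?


|z - z0| = r is a circle with center z0 and radius r.
Center = (7, 7), radius = 1

Circle with center (7, 7) and radius 1


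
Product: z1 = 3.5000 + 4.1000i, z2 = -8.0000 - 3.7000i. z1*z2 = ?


Real = 3.5*(-8) - 4.1*(-3.7) = -28 - (-15.17) = -12.83
Imag = 3.5*(-3.7) - (8)*4.1 = -12.95 - (32.8) = -45.75

-12.8300 - 45.7500i


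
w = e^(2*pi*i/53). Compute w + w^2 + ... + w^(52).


With w = e^(2*pi*i/53), all 53 of the 53th roots of unity w^0 = 1, w, ..., w^(52) sum to 0: 1 + w + ... + w^(52) = (1 - w^53)/(1 - w) = 0 since w^53 = 1, w ≠ 1.
Removing the root 1: w + w^2 + ... + w^(52) = 0 - 1 = -1

Sum = -1


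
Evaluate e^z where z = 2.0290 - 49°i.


e^2.0290 = 7.6065
cos(-49°) = 0.65606
sin(-49°) = -0.75471
Real = 7.6065*0.65606 = 4.9903
Imag = 7.6065*(-0.75471) = -5.7407

4.9903 - 5.7407i


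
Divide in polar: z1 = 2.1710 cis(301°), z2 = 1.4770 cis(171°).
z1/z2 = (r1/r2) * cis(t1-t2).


r = 2.1710 / 1.4770 = 1.4699
theta = 301° - 171° = 130° = 130° (mod 360)

1.4699 cis(130°)


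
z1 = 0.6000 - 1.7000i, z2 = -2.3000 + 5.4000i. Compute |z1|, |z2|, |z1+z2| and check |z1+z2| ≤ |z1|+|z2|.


|z1| = sqrt(0.6^2 + (-1.7)^2) = sqrt(3.25) = 1.8028
|z2| = sqrt((-2.3)^2 + 5.4^2) = sqrt(34.45) = 5.8694
z1+z2 = -1.7000 + 3.7000i
|z1+z2| = sqrt(16.58) = 4.0719
|z1|+|z2| = 1.8028 + 5.8694 = 7.6722

|z1+z2| = 4.0719 ≤ |z1|+|z2| = 7.6722 (verified)


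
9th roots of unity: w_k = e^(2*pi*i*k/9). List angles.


The 9th roots of unity are cis(360k/9°) for k=0..8
Angle step = 360/9 = 40°
Primitive root: cis(40°)
Primitive root = 0.7660 + 0.6428i

9 roots at angles: 0°, 40°, 80°, 120°, 160°, 200°, 240°, 280°, 320°


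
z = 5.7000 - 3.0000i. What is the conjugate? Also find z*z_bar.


z_bar = 5.7000 + 3.0000i
z*z_bar = 5.7^2 + (-3)^2 = 32.49 + 9 = 41.49

z_bar = 5.7000 + 3.0000i, z*z_bar = 41.49


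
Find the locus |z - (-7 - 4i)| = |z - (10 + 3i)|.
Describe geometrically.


Equal distances means the locus is the perpendicular bisector of z1 and z2.
Midpoint = ((-7+10)/2, (-4+3)/2) = (1.5000, -0.5000)

Perpendicular bisector through (1.5000, -0.5000)


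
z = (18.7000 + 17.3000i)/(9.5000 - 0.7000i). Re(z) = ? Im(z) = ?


Multiply by conjugate: (18.7000 + 17.3000i)(9.5000 + 0.7000i) / (9.5^2 + (-0.7)^2)
Numerator real = 18.7*9.5 + 17.3*(-0.7) = 165.54
Numerator imag = 17.3*9.5 - 18.7*(-0.7) = 177.44
Denominator = 90.74
Re(z) = 165.54/90.74 = 1.8243
Im(z) = 177.44/90.74 = 1.9555

Re(z) = 1.8243, Im(z) = 1.9555


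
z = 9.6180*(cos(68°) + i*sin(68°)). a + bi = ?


a = 9.6180*cos(68°) = 9.6180*0.37461 = 3.6030
b = 9.6180*sin(68°) = 9.6180*0.927184 = 8.9177

3.6030 + 8.9177i


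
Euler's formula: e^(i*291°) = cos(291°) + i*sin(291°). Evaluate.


cos(291°) = 0.3584
sin(291°) = -0.9336

e^(i*291°) = 0.3584 - 0.9336i


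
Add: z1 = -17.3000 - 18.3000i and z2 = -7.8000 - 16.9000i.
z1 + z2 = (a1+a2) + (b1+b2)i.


Real: -17.3 - 7.8 = -25.1
Imag: -18.3 - 16.9 = -35.2

-25.1000 - 35.2000i


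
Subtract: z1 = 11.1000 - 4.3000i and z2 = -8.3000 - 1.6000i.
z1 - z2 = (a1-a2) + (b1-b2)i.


Real: 11.1 + 8.3 = 19.4
Imag: -4.3 + 1.6 = -2.7

19.4000 - 2.7000i


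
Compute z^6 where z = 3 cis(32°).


r^6 = 3^6 = 729
n*theta = 6*32° = 192° = 192° (mod 360)
a = 729*cos(192°) = -713.0696
b = 729*sin(192°) = -151.5676

729 cis(192°) = -713.0696 - 151.5676i


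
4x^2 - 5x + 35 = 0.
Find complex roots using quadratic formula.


disc = (-5)^2 - 4*4*35 = 25 - 560 = -535
sqrt(|disc|) = sqrt(535) = 23.1301
Real part = 5/(2*4) = 0.6250
Imag part = 23.1301/(2*4) = 2.8913

0.6250 ± 2.8913i


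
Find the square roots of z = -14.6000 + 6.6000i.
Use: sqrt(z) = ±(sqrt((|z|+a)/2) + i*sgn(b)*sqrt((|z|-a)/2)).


|z| = sqrt(213.16+43.56) = 16.0225
sqrt((|z|+a)/2) = sqrt((16.0225+(-14.6))/2) = sqrt(0.7112) = 0.8434
sqrt((|z|-a)/2) = sqrt((16.0225-(-14.6))/2) = sqrt(15.3112) = 3.9130

±(0.8434 + 3.9130i) i.e. 0.8434 + 3.9130i and -0.8434 - 3.9130i


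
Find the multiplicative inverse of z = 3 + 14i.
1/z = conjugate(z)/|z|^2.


|z|^2 = 9+196 = 205
1/z = (3 - 14i)/205

1/z = 0.0146 - 0.0683i


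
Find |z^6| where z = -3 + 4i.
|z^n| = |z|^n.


|z| = sqrt(9+16) = sqrt(25) = 5
|z^6| = |z|^6 = 5^6 = 15625

|z^6| = 15625


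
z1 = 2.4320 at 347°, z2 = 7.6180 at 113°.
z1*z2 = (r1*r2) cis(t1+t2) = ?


r = 2.4320 * 7.6180 = 18.5270
theta = 347° + 113° = 460° = 100° (mod 360)

18.5270 cis(100°)


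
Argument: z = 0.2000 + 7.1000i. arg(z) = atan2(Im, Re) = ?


Re = 0.2, Im = 7.1
arg = atan2(7.1, 0.2) = 88.3865 degrees

arg(z) = 88.3865 degrees


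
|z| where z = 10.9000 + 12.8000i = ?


|z| = sqrt(10.9^2 + 12.8^2) = sqrt(118.81 + 163.84) = sqrt(282.65) = 16.8122

|z| = 16.8122


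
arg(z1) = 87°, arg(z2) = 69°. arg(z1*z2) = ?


arg(z1*z2) = 87° + 69° = 156°
Normalized to (-180°, 180°]: 156°

156°


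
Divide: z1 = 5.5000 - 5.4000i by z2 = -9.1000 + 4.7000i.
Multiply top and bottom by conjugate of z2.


Conjugate of z2 = -9.1000 - 4.7000i
Numerator: (5.5000 - 5.4000i)(-9.1000 - 4.7000i) = -75.4300 + 23.2900i
Denominator: (-9.1)^2 + 4.7^2 = 104.9
Result = (-75.4300 + 23.2900i)/104.9

-0.7191 + 0.2220i


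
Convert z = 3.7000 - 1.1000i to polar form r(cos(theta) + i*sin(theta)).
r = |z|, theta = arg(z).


r = sqrt(13.69+1.21) = sqrt(14.9) = 3.8601
theta = atan2(-1.1, 3.7) = -16.5571 degrees

r = 3.8601, theta = -16.5571 degrees


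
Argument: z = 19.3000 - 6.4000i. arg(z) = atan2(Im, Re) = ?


Re = 19.3, Im = -6.4
arg = atan2(-6.4, 19.3) = -18.3458 degrees

arg(z) = -18.3458 degrees


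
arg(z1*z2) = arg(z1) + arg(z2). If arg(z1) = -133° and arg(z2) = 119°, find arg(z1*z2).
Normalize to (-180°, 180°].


arg(z1*z2) = -133° + 119° = -14°
Normalized to (-180°, 180°]: -14°

-14°


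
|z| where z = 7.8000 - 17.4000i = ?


|z| = sqrt(7.8^2 + (-17.4)^2) = sqrt(60.84 + 302.76) = sqrt(363.6) = 19.0683

|z| = 19.0683


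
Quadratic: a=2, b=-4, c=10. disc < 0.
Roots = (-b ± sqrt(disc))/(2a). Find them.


disc = (-4)^2 - 4*2*10 = 16 - 80 = -64
sqrt(|disc|) = sqrt(64) = 8.0000
Real part = 4/(2*2) = 1.0000
Imag part = 8.0000/(2*2) = 2.0000

1.0000 ± 2.0000i


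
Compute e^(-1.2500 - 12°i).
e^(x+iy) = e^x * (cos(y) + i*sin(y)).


e^-1.2500 = 0.2865
cos(-12°) = 0.9781
sin(-12°) = -0.2079
Real = 0.2865*0.9781 = 0.2802
Imag = 0.2865*(-0.2079) = -0.0596

0.2802 - 0.0596i


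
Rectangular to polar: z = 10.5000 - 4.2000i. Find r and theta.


r = sqrt(110.25+17.64) = sqrt(127.89) = 11.3088
theta = atan2(-4.2, 10.5) = -21.8014 degrees

r = 11.3088, theta = -21.8014 degrees


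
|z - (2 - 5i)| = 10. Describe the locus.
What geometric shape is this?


|z - z0| = r is a circle with center z0 and radius r.
Center = (2, -5), radius = 10

Circle with center (2, -5) and radius 10


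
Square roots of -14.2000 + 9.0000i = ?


|z| = sqrt(201.64+81) = 16.8119
sqrt((|z|+a)/2) = sqrt((16.8119+(-14.2))/2) = sqrt(1.3060) = 1.1428
sqrt((|z|-a)/2) = sqrt((16.8119-(-14.2))/2) = sqrt(15.5060) = 3.9378

±(1.1428 + 3.9378i) i.e. 1.1428 + 3.9378i and -1.1428 - 3.9378i


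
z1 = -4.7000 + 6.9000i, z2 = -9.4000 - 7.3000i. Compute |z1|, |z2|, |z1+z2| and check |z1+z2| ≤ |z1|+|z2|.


|z1| = sqrt((-4.7)^2 + 6.9^2) = sqrt(69.7) = 8.3487
|z2| = sqrt((-9.4)^2 + (-7.3)^2) = sqrt(141.65) = 11.9017
z1+z2 = -14.1000 - 0.4000i
|z1+z2| = sqrt(198.97) = 14.1057
|z1|+|z2| = 8.3487 + 11.9017 = 20.2504

|z1+z2| = 14.1057 ≤ |z1|+|z2| = 20.2504 (verified)


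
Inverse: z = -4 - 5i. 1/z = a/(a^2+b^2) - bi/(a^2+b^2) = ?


|z|^2 = 16+25 = 41
1/z = (-4 + 5i)/41

1/z = -0.0976 + 0.1220i


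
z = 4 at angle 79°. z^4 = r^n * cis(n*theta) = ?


r^4 = 4^4 = 256
n*theta = 4*79° = 316° = 316° (mod 360)
a = 256*cos(316°) = 184.1510
b = 256*sin(316°) = -177.8325

256 cis(316°) = 184.1510 - 177.8325i


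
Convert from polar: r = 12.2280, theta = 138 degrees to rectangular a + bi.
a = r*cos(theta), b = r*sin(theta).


a = 12.2280*cos(138°) = 12.2280*(-0.743145) = -9.0872
b = 12.2280*sin(138°) = 12.2280*0.66913 = 8.1821

-9.0872 + 8.1821i


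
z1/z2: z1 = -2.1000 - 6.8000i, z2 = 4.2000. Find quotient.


Conjugate of z2 = 4.2000
Numerator: (-2.1000 - 6.8000i)(4.2000) = -8.8200 - 28.5600i
Denominator: 4.2^2 + 0^2 = 17.64
Result = (-8.8200 - 28.5600i)/17.64

-0.5000 - 1.6190i


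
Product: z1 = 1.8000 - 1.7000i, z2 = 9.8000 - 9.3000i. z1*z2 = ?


Real = 1.8*9.8 - (-1.7)*(-9.3) = 17.64 - 15.81 = 1.83
Imag = 1.8*(-9.3) + 9.8*(-1.7) = -16.74 - (16.66) = -33.4

1.8300 - 33.4000i


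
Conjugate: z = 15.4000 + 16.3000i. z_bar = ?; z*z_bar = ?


z_bar = 15.4000 - 16.3000i
z*z_bar = 15.4^2 + 16.3^2 = 237.16 + 265.69 = 502.85

z_bar = 15.4000 - 16.3000i, z*z_bar = 502.85


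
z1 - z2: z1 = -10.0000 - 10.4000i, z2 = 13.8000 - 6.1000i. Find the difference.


Real: -10 - 13.8 = -23.8
Imag: -10.4 + 6.1 = -4.3

-23.8000 - 4.3000i


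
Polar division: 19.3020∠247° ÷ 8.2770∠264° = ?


r = 19.3020 / 8.2770 = 2.3320
theta = 247° - 264° = -17° = 343° (mod 360)

2.3320 cis(343°)


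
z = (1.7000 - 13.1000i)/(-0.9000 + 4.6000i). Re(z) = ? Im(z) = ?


Multiply by conjugate: (1.7000 - 13.1000i)(-0.9000 - 4.6000i) / ((-0.9)^2 + 4.6^2)
Numerator real = 1.7*(-0.9) - (13.1)*4.6 = -61.79
Numerator imag = -13.1*(-0.9) - 1.7*4.6 = 3.97
Denominator = 21.97
Re(z) = -61.79/21.97 = -2.8125
Im(z) = 3.97/21.97 = 0.1807

Re(z) = -2.8125, Im(z) = 0.1807


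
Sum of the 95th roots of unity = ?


The sum of all 95th roots of unity is 0.
Geometric series: (1 - w^95)/(1 - w) = (1-1)/(1-w) = 0 since w^95 = 1, w ≠ 1.
Alternatively: coefficient of z^94 in z^95 - 1 is 0.

0


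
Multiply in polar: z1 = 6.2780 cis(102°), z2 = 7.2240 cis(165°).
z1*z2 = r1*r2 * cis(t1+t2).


r = 6.2780 * 7.2240 = 45.3523
theta = 102° + 165° = 267° = 267° (mod 360)

45.3523 cis(267°)


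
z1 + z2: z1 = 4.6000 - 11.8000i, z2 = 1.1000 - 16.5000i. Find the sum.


Real: 4.6 + 1.1 = 5.7
Imag: -11.8 - 16.5 = -28.3

5.7000 - 28.3000i


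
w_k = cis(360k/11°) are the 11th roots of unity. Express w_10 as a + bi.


Angle = 360*10/11 = 327.2727°
a = cos(327.2727°) = 0.8413
b = sin(327.2727°) = -0.5406

0.8413 - 0.5406i


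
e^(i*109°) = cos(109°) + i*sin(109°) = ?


cos(109°) = -0.3256
sin(109°) = 0.9455

e^(i*109°) = -0.3256 + 0.9455i


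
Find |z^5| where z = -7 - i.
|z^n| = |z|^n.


|z| = sqrt(49+1) = sqrt(50) = 7.0711
|z^5| = |z|^5 = (sqrt(50))^5 = 50^2 * sqrt(50) = 2500*sqrt(50)

|z^5| = 2500*sqrt(50) ≈ 17677.6695


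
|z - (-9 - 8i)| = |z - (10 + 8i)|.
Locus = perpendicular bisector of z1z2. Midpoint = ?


Equal distances means the locus is the perpendicular bisector of z1 and z2.
Midpoint = ((-9+10)/2, (-8+8)/2) = (0.5000, 0)

Perpendicular bisector through (0.5000, 0)


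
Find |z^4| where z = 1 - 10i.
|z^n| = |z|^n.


|z| = sqrt(1+100) = sqrt(101) = 10.0499
|z^4| = |z|^4 = (sqrt(101))^4 = 101^2 = 10201

|z^4| = 10201


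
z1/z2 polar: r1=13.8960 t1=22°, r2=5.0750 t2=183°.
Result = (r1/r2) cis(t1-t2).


r = 13.8960 / 5.0750 = 2.7381
theta = 22° - 183° = -161° = 199° (mod 360)

2.7381 cis(199°)


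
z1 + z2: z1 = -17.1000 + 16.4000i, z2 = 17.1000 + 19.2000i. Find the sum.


Real: -17.1 + 17.1 = 0
Imag: 16.4 + 19.2 = 35.6

35.6000i


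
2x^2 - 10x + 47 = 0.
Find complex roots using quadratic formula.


disc = (-10)^2 - 4*2*47 = 100 - 376 = -276
sqrt(|disc|) = sqrt(276) = 16.6132
Real part = 10/(2*2) = 2.5000
Imag part = 16.6132/(2*2) = 4.1533

2.5000 ± 4.1533i


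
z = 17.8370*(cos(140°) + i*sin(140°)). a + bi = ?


a = 17.8370*cos(140°) = 17.8370*(-0.76604) = -13.6639
b = 17.8370*sin(140°) = 17.8370*0.64279 = 11.4654

-13.6639 + 11.4654i


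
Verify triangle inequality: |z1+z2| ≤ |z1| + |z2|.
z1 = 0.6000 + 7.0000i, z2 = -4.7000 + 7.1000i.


|z1| = sqrt(0.6^2 + 7^2) = sqrt(49.36) = 7.0257
|z2| = sqrt((-4.7)^2 + 7.1^2) = sqrt(72.5) = 8.5147
z1+z2 = -4.1000 + 14.1000i
|z1+z2| = sqrt(215.62) = 14.6840
|z1|+|z2| = 7.0257 + 8.5147 = 15.5404

|z1+z2| = 14.6840 ≤ |z1|+|z2| = 15.5404 (verified)


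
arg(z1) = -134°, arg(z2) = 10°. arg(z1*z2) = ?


arg(z1*z2) = -134° + 10° = -124°
Normalized to (-180°, 180°]: -124°

-124°


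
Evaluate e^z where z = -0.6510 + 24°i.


e^-0.6510 = 0.5215
cos(24°) = 0.9135
sin(24°) = 0.4067
Real = 0.5215*0.9135 = 0.4764
Imag = 0.5215*0.4067 = 0.2121

0.4764 + 0.2121i


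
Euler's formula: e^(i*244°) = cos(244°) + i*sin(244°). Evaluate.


cos(244°) = -0.4384
sin(244°) = -0.8988

e^(i*244°) = -0.4384 - 0.8988i


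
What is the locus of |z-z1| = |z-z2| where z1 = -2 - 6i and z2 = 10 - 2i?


Equal distances means the locus is the perpendicular bisector of z1 and z2.
Midpoint = ((-2+10)/2, (-6+(-2))/2) = (4.0000, -4.0000)

Perpendicular bisector through (4.0000, -4.0000)


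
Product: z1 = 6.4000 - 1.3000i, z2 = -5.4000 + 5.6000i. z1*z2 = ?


Real = 6.4*(-5.4) - (-1.3)*5.6 = -34.56 - (-7.28) = -27.28
Imag = 6.4*5.6 - (5.4)*(-1.3) = 35.84 + 7.02 = 42.86

-27.2800 + 42.8600i


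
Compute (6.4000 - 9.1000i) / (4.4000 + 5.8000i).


Conjugate of z2 = 4.4000 - 5.8000i
Numerator: (6.4000 - 9.1000i)(4.4000 - 5.8000i) = -24.6200 - 77.1600i
Denominator: 4.4^2 + 5.8^2 = 53
Result = (-24.6200 - 77.1600i)/53

-0.4645 - 1.4558i


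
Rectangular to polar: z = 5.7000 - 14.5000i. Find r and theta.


r = sqrt(32.49+210.25) = sqrt(242.74) = 15.5801
theta = atan2(-14.5, 5.7) = -68.5400 degrees

r = 15.5801, theta = -68.5400 degrees


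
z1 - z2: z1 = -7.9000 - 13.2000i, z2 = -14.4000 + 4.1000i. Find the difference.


Real: -7.9 + 14.4 = 6.5
Imag: -13.2 - 4.1 = -17.3

6.5000 - 17.3000i


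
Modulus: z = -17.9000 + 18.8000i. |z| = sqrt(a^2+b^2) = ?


|z| = sqrt((-17.9)^2 + 18.8^2) = sqrt(320.41 + 353.44) = sqrt(673.85) = 25.9586

|z| = 25.9586


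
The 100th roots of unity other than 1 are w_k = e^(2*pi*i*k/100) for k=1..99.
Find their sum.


With w = e^(2*pi*i/100), all 100 of the 100th roots of unity w^0 = 1, w, ..., w^(99) sum to 0: 1 + w + ... + w^(99) = (1 - w^100)/(1 - w) = 0 since w^100 = 1, w ≠ 1.
Removing the root 1: w + w^2 + ... + w^(99) = 0 - 1 = -1

Sum = -1


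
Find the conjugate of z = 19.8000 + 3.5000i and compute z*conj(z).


z_bar = 19.8000 - 3.5000i
z*z_bar = 19.8^2 + 3.5^2 = 392.04 + 12.25 = 404.29

z_bar = 19.8000 - 3.5000i, z*z_bar = 404.29


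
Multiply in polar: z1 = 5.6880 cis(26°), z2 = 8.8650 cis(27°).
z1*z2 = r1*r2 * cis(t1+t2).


r = 5.6880 * 8.8650 = 50.4241
theta = 26° + 27° = 53° = 53° (mod 360)

50.4241 cis(53°)


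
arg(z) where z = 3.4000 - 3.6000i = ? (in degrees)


Re = 3.4, Im = -3.6
arg = atan2(-3.6, 3.4) = -46.6366 degrees

arg(z) = -46.6366 degrees


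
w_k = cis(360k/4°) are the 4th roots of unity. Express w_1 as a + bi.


Angle = 360*1/4 = 90°
a = cos(90°) = 0
b = sin(90°) = 1.0000

0 + 1.0000i


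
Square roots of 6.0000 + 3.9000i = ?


|z| = sqrt(36+15.21) = 7.1561
sqrt((|z|+a)/2) = sqrt((7.1561+6)/2) = sqrt(6.5781) = 2.5648
sqrt((|z|-a)/2) = sqrt((7.1561-6)/2) = sqrt(0.5781) = 0.7603

±(2.5648 + 0.7603i) i.e. 2.5648 + 0.7603i and -2.5648 - 0.7603i


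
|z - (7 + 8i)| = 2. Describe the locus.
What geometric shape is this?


|z - z0| = r is a circle with center z0 and radius r.
Center = (7, 8), radius = 2

Circle with center (7, 8) and radius 2


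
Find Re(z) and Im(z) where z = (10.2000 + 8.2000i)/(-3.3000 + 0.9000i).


Multiply by conjugate: (10.2000 + 8.2000i)(-3.3000 - 0.9000i) / ((-3.3)^2 + 0.9^2)
Numerator real = 10.2*(-3.3) + 8.2*0.9 = -26.28
Numerator imag = 8.2*(-3.3) - 10.2*0.9 = -36.24
Denominator = 11.7
Re(z) = -26.28/11.7 = -2.2462
Im(z) = -36.24/11.7 = -3.0974

Re(z) = -2.2462, Im(z) = -3.0974


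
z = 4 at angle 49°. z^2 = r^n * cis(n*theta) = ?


r^2 = 4^2 = 16
n*theta = 2*49° = 98° = 98° (mod 360)
a = 16*cos(98°) = -2.2268
b = 16*sin(98°) = 15.8443

16 cis(98°) = -2.2268 + 15.8443i


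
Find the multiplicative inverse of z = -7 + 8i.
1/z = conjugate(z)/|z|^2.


|z|^2 = 49+64 = 113
1/z = (-7 - 8i)/113

1/z = -0.0619 - 0.0708i


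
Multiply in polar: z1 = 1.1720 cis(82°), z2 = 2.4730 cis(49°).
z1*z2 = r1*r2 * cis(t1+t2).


r = 1.1720 * 2.4730 = 2.8984
theta = 82° + 49° = 131° = 131° (mod 360)

2.8984 cis(131°)


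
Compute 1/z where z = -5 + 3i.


|z|^2 = 25+9 = 34
1/z = (-5 - 3i)/34

1/z = -0.1471 - 0.0882i


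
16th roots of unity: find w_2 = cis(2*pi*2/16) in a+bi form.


Angle = 360*2/16 = 45°
a = cos(45°) = 0.7071
b = sin(45°) = 0.7071

0.7071 + 0.7071i


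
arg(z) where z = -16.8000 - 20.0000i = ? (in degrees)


Re = -16.8, Im = -20
arg = atan2(-20, -16.8) = -130.0303 degrees

arg(z) = -130.0303 degrees


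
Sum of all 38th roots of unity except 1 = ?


With w = e^(2*pi*i/38), all 38 of the 38th roots of unity w^0 = 1, w, ..., w^(37) sum to 0: 1 + w + ... + w^(37) = (1 - w^38)/(1 - w) = 0 since w^38 = 1, w ≠ 1.
Removing the root 1: w + w^2 + ... + w^(37) = 0 - 1 = -1

Sum = -1


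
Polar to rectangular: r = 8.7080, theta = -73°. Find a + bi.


a = 8.7080*cos(-73°) = 8.7080*0.29237 = 2.5460
b = 8.7080*sin(-73°) = 8.7080*(-0.9563) = -8.3275

2.5460 - 8.3275i


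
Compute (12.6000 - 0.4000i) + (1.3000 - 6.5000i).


Real: 12.6 + 1.3 = 13.9
Imag: -0.4 - 6.5 = -6.9

13.9000 - 6.9000i


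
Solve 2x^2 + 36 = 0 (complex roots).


disc = 0^2 - 4*2*36 = 0 - 288 = -288
sqrt(|disc|) = sqrt(288) = 16.9706
Real part = 0/(2*2) = 0
Imag part = 16.9706/(2*2) = 4.2426

0 ± 4.2426i


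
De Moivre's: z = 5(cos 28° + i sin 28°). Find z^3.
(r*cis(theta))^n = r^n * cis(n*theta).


r^3 = 5^3 = 125
n*theta = 3*28° = 84° = 84° (mod 360)
a = 125*cos(84°) = 13.0661
b = 125*sin(84°) = 124.3152

125 cis(84°) = 13.0661 + 124.3152i


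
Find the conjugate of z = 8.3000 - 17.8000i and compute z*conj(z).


z_bar = 8.3000 + 17.8000i
z*z_bar = 8.3^2 + (-17.8)^2 = 68.89 + 316.84 = 385.73

z_bar = 8.3000 + 17.8000i, z*z_bar = 385.73


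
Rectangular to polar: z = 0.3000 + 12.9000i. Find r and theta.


r = sqrt(0.09+166.41) = sqrt(166.5) = 12.9035
theta = atan2(12.9, 0.3) = 88.6678 degrees

r = 12.9035, theta = 88.6678 degrees


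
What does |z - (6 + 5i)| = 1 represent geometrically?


|z - z0| = r is a circle with center z0 and radius r.
Center = (6, 5), radius = 1

Circle with center (6, 5) and radius 1


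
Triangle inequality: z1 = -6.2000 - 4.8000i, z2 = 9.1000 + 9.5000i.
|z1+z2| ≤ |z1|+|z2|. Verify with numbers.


|z1| = sqrt((-6.2)^2 + (-4.8)^2) = sqrt(61.48) = 7.8409
|z2| = sqrt(9.1^2 + 9.5^2) = sqrt(173.06) = 13.1552
z1+z2 = 2.9000 + 4.7000i
|z1+z2| = sqrt(30.5) = 5.5227
|z1|+|z2| = 7.8409 + 13.1552 = 20.9961

|z1+z2| = 5.5227 ≤ |z1|+|z2| = 20.9961 (verified)


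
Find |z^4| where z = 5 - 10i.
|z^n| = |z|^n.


|z| = sqrt(25+100) = sqrt(125) = 11.1803
|z^4| = |z|^4 = (sqrt(125))^4 = 125^2 = 15625

|z^4| = 15625


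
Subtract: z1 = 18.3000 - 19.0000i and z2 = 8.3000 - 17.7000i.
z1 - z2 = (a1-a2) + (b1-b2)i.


Real: 18.3 - 8.3 = 10
Imag: -19 + 17.7 = -1.3

10.0000 - 1.3000i


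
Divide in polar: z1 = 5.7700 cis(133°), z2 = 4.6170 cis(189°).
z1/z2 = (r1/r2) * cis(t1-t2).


r = 5.7700 / 4.6170 = 1.2497
theta = 133° - 189° = -56° = 304° (mod 360)

1.2497 cis(304°)


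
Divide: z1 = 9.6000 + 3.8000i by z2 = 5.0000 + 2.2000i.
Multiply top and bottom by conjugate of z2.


Conjugate of z2 = 5.0000 - 2.2000i
Numerator: (9.6000 + 3.8000i)(5.0000 - 2.2000i) = 56.3600 - 2.1200i
Denominator: 5^2 + 2.2^2 = 29.84
Result = (56.3600 - 2.1200i)/29.84

1.8887 - 0.0710i


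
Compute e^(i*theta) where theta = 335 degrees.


cos(335°) = 0.9063
sin(335°) = -0.4226

e^(i*335°) = 0.9063 - 0.4226i


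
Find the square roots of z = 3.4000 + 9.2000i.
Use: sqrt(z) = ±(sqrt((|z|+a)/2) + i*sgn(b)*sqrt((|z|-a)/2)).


|z| = sqrt(11.56+84.64) = 9.8082
sqrt((|z|+a)/2) = sqrt((9.8082+3.4)/2) = sqrt(6.6041) = 2.5698
sqrt((|z|-a)/2) = sqrt((9.8082-3.4)/2) = sqrt(3.2041) = 1.7900

±(2.5698 + 1.7900i) i.e. 2.5698 + 1.7900i and -2.5698 - 1.7900i


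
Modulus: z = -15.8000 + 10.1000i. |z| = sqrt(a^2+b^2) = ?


|z| = sqrt((-15.8)^2 + 10.1^2) = sqrt(249.64 + 102.01) = sqrt(351.65) = 18.7523

|z| = 18.7523


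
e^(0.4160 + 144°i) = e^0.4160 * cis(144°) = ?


e^0.4160 = 1.5159
cos(144°) = -0.809
sin(144°) = 0.5878
Real = 1.5159*(-0.809) = -1.2264
Imag = 1.5159*0.5878 = 0.8910

-1.2264 + 0.8910i


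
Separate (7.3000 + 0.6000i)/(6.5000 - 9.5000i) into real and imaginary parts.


Multiply by conjugate: (7.3000 + 0.6000i)(6.5000 + 9.5000i) / (6.5^2 + (-9.5)^2)
Numerator real = 7.3*6.5 + 0.6*(-9.5) = 41.75
Numerator imag = 0.6*6.5 - 7.3*(-9.5) = 73.25
Denominator = 132.5
Re(z) = 41.75/132.5 = 0.3151
Im(z) = 73.25/132.5 = 0.5528

Re(z) = 0.3151, Im(z) = 0.5528


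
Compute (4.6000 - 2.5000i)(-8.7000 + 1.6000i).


Real = 4.6*(-8.7) - (-2.5)*1.6 = -40.02 - (-4) = -36.02
Imag = 4.6*1.6 - (8.7)*(-2.5) = 7.36 + 21.75 = 29.11

-36.0200 + 29.1100i


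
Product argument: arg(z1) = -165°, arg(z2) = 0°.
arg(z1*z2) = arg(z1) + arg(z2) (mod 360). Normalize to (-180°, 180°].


arg(z1*z2) = -165° + 0° = -165°
Normalized to (-180°, 180°]: -165°

-165°


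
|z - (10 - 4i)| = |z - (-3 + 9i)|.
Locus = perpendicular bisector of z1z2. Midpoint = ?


Equal distances means the locus is the perpendicular bisector of z1 and z2.
Midpoint = ((10+(-3))/2, (-4+9)/2) = (3.5000, 2.5000)

Perpendicular bisector through (3.5000, 2.5000)


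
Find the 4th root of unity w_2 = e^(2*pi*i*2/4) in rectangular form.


Angle = 360*2/4 = 180°
a = cos(180°) = -1.0000
b = sin(180°) = 0

-1.0000 + 0i


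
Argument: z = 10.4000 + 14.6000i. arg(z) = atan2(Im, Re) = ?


Re = 10.4, Im = 14.6
arg = atan2(14.6, 10.4) = 54.5366 degrees

arg(z) = 54.5366 degrees


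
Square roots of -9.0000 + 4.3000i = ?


|z| = sqrt(81+18.49) = 9.9745
sqrt((|z|+a)/2) = sqrt((9.9745+(-9))/2) = sqrt(0.4872) = 0.6980
sqrt((|z|-a)/2) = sqrt((9.9745-(-9))/2) = sqrt(9.4872) = 3.0801

±(0.6980 + 3.0801i) i.e. 0.6980 + 3.0801i and -0.6980 - 3.0801i


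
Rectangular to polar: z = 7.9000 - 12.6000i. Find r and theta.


r = sqrt(62.41+158.76) = sqrt(221.17) = 14.8718
theta = atan2(-12.6, 7.9) = -57.9129 degrees

r = 14.8718, theta = -57.9129 degrees


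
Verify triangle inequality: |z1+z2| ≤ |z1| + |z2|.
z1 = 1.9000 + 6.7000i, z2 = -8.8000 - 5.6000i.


|z1| = sqrt(1.9^2 + 6.7^2) = sqrt(48.5) = 6.9642
|z2| = sqrt((-8.8)^2 + (-5.6)^2) = sqrt(108.8) = 10.4307
z1+z2 = -6.9000 + 1.1000i
|z1+z2| = sqrt(48.82) = 6.9871
|z1|+|z2| = 6.9642 + 10.4307 = 17.3949

|z1+z2| = 6.9871 ≤ |z1|+|z2| = 17.3949 (verified)


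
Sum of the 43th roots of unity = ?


The sum of all 43th roots of unity is 0.
Geometric series: (1 - w^43)/(1 - w) = (1-1)/(1-w) = 0 since w^43 = 1, w ≠ 1.
Alternatively: coefficient of z^42 in z^43 - 1 is 0.

0


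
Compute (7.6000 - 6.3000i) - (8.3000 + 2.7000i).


Real: 7.6 - 8.3 = -0.7
Imag: -6.3 - 2.7 = -9

-0.7000 - 9.0000i


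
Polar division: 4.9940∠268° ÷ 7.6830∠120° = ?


r = 4.9940 / 7.6830 = 0.6500
theta = 268° - 120° = 148° = 148° (mod 360)

0.6500 cis(148°)


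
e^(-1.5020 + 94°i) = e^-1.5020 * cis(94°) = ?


e^-1.5020 = 0.22268
cos(94°) = -0.0698
sin(94°) = 0.9976
Real = 0.22268*(-0.0698) = -0.0155
Imag = 0.22268*0.9976 = 0.2221

-0.0155 + 0.2221i


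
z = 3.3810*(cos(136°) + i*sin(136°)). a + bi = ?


a = 3.3810*cos(136°) = 3.3810*(-0.71934) = -2.4321
b = 3.3810*sin(136°) = 3.3810*0.69466 = 2.3486

-2.4321 + 2.3486i


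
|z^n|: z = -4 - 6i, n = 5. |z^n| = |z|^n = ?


|z| = sqrt(16+36) = sqrt(52) = 7.2111
|z^5| = |z|^5 = (sqrt(52))^5 = 52^2 * sqrt(52) = 2704*sqrt(52)

|z^5| = 2704*sqrt(52) ≈ 19498.8213


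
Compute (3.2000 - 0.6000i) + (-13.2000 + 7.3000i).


Real: 3.2 - 13.2 = -10
Imag: -0.6 + 7.3 = 6.7

-10.0000 + 6.7000i


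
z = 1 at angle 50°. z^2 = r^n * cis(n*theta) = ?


r^2 = 1^2 = 1
n*theta = 2*50° = 100° = 100° (mod 360)
a = 1*cos(100°) = -0.1736
b = 1*sin(100°) = 0.9848

1 cis(100°) = -0.1736 + 0.9848i


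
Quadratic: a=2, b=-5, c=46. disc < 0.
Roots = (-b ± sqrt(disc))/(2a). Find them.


disc = (-5)^2 - 4*2*46 = 25 - 368 = -343
sqrt(|disc|) = sqrt(343) = 18.5203
Real part = 5/(2*2) = 1.2500
Imag part = 18.5203/(2*2) = 4.6301

1.2500 ± 4.6301i


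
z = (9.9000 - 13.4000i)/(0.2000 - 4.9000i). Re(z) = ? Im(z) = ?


Multiply by conjugate: (9.9000 - 13.4000i)(0.2000 + 4.9000i) / (0.2^2 + (-4.9)^2)
Numerator real = 9.9*0.2 - (13.4)*(-4.9) = 67.64
Numerator imag = -13.4*0.2 - 9.9*(-4.9) = 45.83
Denominator = 24.05
Re(z) = 67.64/24.05 = 2.8125
Im(z) = 45.83/24.05 = 1.9056

Re(z) = 2.8125, Im(z) = 1.9056
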